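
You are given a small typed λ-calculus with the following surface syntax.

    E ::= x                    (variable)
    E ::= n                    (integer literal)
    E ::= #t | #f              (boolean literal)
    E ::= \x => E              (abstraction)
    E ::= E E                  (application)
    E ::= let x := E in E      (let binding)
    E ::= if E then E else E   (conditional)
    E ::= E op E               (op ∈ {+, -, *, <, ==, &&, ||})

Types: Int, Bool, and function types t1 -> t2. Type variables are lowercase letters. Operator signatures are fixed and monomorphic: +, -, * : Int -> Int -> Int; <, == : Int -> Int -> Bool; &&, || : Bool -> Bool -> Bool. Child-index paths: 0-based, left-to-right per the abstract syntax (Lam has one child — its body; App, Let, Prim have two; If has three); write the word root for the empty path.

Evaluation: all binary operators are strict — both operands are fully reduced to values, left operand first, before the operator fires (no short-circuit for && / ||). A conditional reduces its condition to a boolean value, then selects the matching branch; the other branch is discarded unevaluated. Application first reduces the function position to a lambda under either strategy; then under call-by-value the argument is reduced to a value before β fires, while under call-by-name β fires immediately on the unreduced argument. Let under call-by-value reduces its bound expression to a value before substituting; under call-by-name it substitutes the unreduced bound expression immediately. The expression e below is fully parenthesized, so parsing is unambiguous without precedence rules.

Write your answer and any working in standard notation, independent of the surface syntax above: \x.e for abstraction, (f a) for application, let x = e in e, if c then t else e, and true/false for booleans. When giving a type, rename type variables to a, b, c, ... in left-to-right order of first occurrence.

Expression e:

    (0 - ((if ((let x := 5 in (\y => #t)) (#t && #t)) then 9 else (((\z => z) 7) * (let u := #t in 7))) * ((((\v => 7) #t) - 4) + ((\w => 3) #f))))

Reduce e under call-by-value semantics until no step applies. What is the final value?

Answer: -54

Working:
step 0: (0 - ((if ((let x = 5 in (\y.true)) (true && true)) then 9 else (((\z.z) 7) * (let u = true in 7))) * ((((\v.7) true) - 4) + ((\w.3) false))))
step 1: [let@1.0.0.0] (0 - ((if ((\y.true) (true && true)) then 9 else (((\z.z) 7) * (let u = true in 7))) * ((((\v.7) true) - 4) + ((\w.3) false))))
step 2: [delta@1.0.0.1] (0 - ((if ((\y.true) true) then 9 else (((\z.z) 7) * (let u = true in 7))) * ((((\v.7) true) - 4) + ((\w.3) false))))
step 3: [beta@1.0.0] (0 - ((if true then 9 else (((\z.z) 7) * (let u = true in 7))) * ((((\v.7) true) - 4) + ((\w.3) false))))
step 4: [if@1.0] (0 - (9 * ((((\v.7) true) - 4) + ((\w.3) false))))
step 5: [beta@1.1.0.0] (0 - (9 * ((7 - 4) + ((\w.3) false))))
step 6: [delta@1.1.0] (0 - (9 * (3 + ((\w.3) false))))
step 7: [beta@1.1.1] (0 - (9 * (3 + 3)))
step 8: [delta@1.1] (0 - (9 * 6))
step 9: [delta@1] (0 - 54)
step 10: [delta@root] -54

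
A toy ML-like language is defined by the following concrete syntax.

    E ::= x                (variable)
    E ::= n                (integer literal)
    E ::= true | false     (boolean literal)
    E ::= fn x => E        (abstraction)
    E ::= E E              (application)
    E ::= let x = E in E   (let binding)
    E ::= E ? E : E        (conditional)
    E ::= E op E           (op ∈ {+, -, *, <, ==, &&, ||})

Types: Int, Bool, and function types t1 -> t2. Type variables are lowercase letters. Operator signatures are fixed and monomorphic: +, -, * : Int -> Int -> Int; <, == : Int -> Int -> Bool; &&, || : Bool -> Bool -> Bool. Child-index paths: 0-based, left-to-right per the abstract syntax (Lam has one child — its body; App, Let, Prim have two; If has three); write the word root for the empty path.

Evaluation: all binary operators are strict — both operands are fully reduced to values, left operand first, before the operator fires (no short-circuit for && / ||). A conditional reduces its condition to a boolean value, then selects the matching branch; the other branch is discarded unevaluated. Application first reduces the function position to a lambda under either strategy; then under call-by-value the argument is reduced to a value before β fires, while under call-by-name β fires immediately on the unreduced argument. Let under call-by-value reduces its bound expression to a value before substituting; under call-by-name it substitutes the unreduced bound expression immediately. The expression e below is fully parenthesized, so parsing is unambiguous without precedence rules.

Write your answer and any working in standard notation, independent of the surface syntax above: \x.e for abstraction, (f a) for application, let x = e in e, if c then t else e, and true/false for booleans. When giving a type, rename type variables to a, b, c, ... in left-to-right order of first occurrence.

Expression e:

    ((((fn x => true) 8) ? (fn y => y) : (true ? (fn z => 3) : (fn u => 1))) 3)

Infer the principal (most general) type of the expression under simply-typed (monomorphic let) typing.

Answer: Int

Working:
\x._ : a -> Bool
  unify a -> Bool ~ Int -> b
  unify a ~ Int
  unify Bool ~ b
_ _ : Bool
  unify Bool ~ Bool
y : c
\y._ : c -> c
  unify Bool ~ Bool
\z._ : d -> Int
\u._ : e -> Int
  unify d -> Int ~ e -> Int
  unify d ~ e
  unify Int ~ Int
  unify c -> c ~ e -> Int
  unify c ~ e
  unify e ~ Int
  unify Int -> Int ~ Int -> f
  unify Int ~ Int
  unify Int ~ f
_ _ : Int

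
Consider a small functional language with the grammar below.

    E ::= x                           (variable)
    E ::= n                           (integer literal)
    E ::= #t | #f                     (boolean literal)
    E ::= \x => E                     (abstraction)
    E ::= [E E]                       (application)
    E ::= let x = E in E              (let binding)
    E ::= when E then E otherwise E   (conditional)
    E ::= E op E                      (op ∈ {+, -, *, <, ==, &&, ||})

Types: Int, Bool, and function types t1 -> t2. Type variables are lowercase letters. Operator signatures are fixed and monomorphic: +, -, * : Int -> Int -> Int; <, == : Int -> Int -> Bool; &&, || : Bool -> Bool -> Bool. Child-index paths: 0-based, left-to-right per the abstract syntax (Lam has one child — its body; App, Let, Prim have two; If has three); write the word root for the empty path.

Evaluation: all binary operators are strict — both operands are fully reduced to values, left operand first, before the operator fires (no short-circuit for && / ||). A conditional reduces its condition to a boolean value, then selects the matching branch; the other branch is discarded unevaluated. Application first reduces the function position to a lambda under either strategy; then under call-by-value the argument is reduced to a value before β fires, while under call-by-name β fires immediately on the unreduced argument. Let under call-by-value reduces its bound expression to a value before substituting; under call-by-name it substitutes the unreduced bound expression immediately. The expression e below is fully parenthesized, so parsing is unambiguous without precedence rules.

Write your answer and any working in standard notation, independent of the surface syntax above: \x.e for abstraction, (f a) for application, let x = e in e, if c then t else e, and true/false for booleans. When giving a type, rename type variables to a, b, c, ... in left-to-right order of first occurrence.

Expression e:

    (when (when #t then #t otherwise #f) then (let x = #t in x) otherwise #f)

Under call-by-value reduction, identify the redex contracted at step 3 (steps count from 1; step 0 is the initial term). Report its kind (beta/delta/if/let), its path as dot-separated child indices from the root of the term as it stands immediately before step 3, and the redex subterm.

Trace:
step 0: (if (if true then true else false) then (let x = true in x) else false)
step 1: [if@0] (if true then (let x = true in x) else false)
step 2: [if@root] (let x = true in x)
step 3: [let@root] true

Answer: let at root : (let x = true in x)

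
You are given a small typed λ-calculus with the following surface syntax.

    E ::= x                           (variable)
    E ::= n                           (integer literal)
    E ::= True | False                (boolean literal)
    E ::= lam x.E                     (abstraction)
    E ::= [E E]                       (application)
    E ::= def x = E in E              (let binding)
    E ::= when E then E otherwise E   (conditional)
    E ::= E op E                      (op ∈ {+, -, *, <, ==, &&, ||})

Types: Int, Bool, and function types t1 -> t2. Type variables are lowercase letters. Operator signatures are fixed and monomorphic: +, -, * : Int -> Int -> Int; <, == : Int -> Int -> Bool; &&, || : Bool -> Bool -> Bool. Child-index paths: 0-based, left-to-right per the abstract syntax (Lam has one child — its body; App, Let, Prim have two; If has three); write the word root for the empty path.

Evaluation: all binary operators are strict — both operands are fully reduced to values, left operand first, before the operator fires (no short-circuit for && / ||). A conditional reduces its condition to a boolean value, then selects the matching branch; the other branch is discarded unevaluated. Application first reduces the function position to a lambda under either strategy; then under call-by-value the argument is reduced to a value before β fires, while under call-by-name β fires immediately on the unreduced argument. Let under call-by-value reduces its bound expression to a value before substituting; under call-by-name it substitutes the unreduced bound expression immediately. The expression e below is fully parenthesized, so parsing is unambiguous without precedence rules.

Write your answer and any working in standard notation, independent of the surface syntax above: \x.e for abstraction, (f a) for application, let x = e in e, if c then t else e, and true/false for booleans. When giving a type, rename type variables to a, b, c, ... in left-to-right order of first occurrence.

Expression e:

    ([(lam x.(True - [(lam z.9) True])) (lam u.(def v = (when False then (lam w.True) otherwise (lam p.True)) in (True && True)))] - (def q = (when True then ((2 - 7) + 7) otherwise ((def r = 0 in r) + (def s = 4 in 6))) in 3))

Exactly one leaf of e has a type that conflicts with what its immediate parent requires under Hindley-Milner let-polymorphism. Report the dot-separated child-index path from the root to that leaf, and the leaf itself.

Trace:
  unify Bool ~ Int
  FAIL: mismatch Bool ~ Int

Answer: 0.0.0.0 : true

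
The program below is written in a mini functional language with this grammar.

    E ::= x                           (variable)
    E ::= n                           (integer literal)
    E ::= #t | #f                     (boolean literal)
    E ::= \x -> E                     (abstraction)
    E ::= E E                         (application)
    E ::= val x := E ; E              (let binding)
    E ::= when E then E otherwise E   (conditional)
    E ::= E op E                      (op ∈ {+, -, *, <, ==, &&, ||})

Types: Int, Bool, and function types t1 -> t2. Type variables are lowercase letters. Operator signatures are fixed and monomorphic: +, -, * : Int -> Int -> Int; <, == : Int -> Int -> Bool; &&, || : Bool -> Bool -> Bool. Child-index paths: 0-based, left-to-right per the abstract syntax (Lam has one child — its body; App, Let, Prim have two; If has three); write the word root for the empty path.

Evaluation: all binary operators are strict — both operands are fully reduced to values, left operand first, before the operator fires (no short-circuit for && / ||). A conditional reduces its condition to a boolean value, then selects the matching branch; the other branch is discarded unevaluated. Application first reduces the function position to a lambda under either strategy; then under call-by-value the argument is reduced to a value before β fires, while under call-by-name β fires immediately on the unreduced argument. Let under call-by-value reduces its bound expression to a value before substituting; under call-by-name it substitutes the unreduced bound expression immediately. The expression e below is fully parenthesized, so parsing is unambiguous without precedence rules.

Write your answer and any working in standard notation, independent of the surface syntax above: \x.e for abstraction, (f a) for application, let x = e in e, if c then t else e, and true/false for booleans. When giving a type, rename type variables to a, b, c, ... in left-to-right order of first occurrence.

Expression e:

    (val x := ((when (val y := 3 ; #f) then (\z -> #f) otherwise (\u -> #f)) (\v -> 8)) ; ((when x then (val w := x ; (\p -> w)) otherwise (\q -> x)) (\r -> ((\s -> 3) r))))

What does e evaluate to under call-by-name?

Derivation:
step 0: (let x = ((if (let y = 3 in false) then (\z.false) else (\u.false)) (\v.8)) in ((if x then (let w = x in (\p.w)) else (\q.x)) (\r.((\s.3) r))))
step 1: [let@root] ((if ((if (let y = 3 in false) then (\z.false) else (\u.false)) (\v.8)) then (let w = ((if (let y = 3 in false) then (\z.false) else (\u.false)) (\v.8)) in (\p.w)) else (\q.((if (let y = 3 in false) then (\z.false) else (\u.false)) (\v.8)))) (\r.((\s.3) r)))
step 2: [let@0.0.0.0] ((if ((if false then (\z.false) else (\u.false)) (\v.8)) then (let w = ((if (let y = 3 in false) then (\z.false) else (\u.false)) (\v.8)) in (\p.w)) else (\q.((if (let y = 3 in false) then (\z.false) else (\u.false)) (\v.8)))) (\r.((\s.3) r)))
step 3: [if@0.0.0] ((if ((\u.false) (\v.8)) then (let w = ((if (let y = 3 in false) then (\z.false) else (\u.false)) (\v.8)) in (\p.w)) else (\q.((if (let y = 3 in false) then (\z.false) else (\u.false)) (\v.8)))) (\r.((\s.3) r)))
step 4: [beta@0.0] ((if false then (let w = ((if (let y = 3 in false) then (\z.false) else (\u.false)) (\v.8)) in (\p.w)) else (\q.((if (let y = 3 in false) then (\z.false) else (\u.false)) (\v.8)))) (\r.((\s.3) r)))
step 5: [if@0] ((\q.((if (let y = 3 in false) then (\z.false) else (\u.false)) (\v.8))) (\r.((\s.3) r)))
step 6: [beta@root] ((if (let y = 3 in false) then (\z.false) else (\u.false)) (\v.8))
step 7: [let@0.0] ((if false then (\z.false) else (\u.false)) (\v.8))
step 8: [if@0] ((\u.false) (\v.8))
step 9: [beta@root] false

Answer: false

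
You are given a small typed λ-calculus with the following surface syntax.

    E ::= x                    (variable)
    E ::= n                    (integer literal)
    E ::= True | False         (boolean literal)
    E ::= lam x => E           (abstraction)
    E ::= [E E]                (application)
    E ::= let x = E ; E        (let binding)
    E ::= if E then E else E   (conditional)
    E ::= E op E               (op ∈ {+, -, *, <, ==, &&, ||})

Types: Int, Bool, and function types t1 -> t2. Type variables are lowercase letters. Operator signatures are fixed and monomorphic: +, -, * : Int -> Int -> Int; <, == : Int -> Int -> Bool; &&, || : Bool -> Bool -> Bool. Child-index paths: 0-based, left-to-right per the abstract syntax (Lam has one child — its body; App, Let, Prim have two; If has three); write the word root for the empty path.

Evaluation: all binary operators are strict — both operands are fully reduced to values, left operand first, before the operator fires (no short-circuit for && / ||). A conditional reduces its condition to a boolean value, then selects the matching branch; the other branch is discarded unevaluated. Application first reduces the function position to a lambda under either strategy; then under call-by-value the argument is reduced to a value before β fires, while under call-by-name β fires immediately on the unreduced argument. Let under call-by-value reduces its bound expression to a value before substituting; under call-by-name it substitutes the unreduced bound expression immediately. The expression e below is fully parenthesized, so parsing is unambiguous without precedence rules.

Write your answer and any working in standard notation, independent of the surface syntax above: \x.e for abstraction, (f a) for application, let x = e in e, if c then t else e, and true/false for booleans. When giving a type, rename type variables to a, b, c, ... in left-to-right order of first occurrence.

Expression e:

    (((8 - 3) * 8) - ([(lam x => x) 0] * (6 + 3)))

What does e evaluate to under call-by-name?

Working:
step 0: (((8 - 3) * 8) - (((\x.x) 0) * (6 + 3)))
step 1: [delta@0.0] ((5 * 8) - (((\x.x) 0) * (6 + 3)))
step 2: [delta@0] (40 - (((\x.x) 0) * (6 + 3)))
step 3: [beta@1.0] (40 - (0 * (6 + 3)))
step 4: [delta@1.1] (40 - (0 * 9))
step 5: [delta@1] (40 - 0)
step 6: [delta@root] 40

Answer: 40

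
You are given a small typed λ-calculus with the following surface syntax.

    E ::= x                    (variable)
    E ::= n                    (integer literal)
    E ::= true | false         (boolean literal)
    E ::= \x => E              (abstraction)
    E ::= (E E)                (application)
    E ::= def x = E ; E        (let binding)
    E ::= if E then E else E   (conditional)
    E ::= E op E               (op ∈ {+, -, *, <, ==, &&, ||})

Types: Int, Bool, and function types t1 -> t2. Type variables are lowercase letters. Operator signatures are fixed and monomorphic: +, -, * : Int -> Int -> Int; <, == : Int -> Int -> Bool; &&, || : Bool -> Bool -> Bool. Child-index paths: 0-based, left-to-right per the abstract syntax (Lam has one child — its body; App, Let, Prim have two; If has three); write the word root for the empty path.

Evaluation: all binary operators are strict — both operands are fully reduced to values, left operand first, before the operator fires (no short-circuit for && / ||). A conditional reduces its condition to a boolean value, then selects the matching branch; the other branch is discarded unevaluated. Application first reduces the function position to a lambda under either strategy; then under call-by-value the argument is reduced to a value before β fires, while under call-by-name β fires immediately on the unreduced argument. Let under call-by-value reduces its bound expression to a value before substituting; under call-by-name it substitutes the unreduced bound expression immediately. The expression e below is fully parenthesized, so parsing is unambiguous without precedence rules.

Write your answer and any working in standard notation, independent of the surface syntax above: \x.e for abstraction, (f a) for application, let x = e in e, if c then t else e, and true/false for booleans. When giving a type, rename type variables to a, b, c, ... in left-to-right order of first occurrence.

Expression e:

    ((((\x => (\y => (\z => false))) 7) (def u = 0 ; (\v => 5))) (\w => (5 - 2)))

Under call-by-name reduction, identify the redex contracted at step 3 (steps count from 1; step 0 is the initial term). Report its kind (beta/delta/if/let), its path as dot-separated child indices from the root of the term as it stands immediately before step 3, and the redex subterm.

Answer: beta at root : ((\z.false) (\w.(5 - 2)))

Derivation:
step 0: ((((\x.(\y.(\z.false))) 7) (let u = 0 in (\v.5))) (\w.(5 - 2)))
step 1: [beta@0.0] (((\y.(\z.false)) (let u = 0 in (\v.5))) (\w.(5 - 2)))
step 2: [beta@0] ((\z.false) (\w.(5 - 2)))
step 3: [beta@root] false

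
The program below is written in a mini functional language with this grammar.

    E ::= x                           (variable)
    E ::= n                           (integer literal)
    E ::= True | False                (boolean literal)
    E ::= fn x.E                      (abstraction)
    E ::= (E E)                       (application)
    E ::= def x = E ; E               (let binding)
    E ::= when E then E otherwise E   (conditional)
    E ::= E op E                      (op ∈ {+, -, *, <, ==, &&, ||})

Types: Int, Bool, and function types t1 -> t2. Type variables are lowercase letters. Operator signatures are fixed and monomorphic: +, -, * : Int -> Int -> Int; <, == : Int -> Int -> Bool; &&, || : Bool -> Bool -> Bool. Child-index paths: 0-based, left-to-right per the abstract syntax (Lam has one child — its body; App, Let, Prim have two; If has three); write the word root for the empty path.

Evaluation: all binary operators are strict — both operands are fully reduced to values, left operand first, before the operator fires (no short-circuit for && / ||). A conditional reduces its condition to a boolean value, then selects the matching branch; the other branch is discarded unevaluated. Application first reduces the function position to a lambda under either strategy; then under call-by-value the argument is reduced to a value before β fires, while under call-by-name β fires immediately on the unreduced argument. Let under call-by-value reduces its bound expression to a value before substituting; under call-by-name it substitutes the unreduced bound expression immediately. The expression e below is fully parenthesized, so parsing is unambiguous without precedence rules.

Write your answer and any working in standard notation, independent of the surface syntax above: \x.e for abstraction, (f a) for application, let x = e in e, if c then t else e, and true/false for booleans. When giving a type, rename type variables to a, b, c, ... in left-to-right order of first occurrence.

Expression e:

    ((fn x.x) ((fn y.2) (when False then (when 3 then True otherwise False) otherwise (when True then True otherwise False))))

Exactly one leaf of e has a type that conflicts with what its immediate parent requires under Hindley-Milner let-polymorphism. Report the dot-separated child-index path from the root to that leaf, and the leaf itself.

Working:
x : a
\x._ : a -> a
\y._ : b -> Int
  unify Bool ~ Bool
  unify Int ~ Bool
  FAIL: mismatch Int ~ Bool

Answer: 1.1.1.0 : 3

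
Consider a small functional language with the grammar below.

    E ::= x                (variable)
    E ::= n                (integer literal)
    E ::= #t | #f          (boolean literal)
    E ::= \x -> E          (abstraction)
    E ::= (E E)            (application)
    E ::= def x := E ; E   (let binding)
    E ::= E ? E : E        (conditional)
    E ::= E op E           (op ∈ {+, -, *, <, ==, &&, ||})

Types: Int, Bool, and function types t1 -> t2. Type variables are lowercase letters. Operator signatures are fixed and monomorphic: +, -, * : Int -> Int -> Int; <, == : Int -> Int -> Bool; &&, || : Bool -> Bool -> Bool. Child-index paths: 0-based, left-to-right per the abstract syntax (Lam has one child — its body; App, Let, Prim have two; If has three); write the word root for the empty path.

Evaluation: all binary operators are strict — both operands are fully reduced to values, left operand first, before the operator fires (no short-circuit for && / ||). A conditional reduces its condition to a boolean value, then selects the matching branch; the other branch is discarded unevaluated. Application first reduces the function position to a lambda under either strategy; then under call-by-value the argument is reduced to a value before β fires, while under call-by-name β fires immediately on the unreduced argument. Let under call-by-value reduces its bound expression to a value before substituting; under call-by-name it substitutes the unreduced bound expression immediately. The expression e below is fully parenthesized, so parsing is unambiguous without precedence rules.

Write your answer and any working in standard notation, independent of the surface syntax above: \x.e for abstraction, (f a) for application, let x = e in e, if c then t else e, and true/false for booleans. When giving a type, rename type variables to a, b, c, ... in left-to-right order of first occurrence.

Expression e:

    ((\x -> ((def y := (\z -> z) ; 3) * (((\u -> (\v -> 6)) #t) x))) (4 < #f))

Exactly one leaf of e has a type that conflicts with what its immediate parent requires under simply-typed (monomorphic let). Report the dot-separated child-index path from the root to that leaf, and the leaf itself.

Answer: 1.1 : false

Trace:
z : b
\z._ : b -> b
let y : b -> b
  unify Int ~ Int
\v._ : d -> Int
\u._ : c -> d -> Int
  unify c -> d -> Int ~ Bool -> e
  unify c ~ Bool
  unify d -> Int ~ e
_ _ : d -> Int
x : a
  unify d -> Int ~ a -> f
  unify d ~ a
  unify Int ~ f
_ _ : Int
  unify Int ~ Int
\x._ : a -> Int
  unify Int ~ Int
  unify Bool ~ Int
  FAIL: mismatch Bool ~ Int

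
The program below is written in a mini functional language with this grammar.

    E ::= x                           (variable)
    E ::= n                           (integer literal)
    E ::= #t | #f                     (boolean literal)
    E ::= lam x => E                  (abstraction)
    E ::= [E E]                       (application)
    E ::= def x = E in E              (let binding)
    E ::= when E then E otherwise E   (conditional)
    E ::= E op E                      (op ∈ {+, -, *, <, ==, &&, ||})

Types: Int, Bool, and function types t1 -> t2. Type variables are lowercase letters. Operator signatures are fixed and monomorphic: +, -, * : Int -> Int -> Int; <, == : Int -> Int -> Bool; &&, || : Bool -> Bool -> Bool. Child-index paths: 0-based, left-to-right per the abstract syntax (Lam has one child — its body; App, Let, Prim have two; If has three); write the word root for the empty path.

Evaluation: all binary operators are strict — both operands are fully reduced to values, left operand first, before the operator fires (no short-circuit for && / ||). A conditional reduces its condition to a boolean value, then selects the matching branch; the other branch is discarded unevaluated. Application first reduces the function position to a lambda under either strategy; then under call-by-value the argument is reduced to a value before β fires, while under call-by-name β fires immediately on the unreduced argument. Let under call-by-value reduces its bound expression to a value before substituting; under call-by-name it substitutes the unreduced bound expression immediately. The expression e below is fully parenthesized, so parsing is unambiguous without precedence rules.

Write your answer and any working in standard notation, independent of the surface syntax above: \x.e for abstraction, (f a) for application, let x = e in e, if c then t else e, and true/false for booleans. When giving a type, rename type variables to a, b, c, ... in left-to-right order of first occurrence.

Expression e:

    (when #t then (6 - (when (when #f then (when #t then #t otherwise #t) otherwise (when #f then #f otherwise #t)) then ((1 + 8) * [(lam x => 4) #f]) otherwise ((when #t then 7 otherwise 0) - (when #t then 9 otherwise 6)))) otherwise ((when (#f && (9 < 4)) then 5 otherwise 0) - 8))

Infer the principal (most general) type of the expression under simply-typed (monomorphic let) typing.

Answer: Int

Derivation:
  unify Bool ~ Bool
  unify Int ~ Int
  unify Bool ~ Bool
  unify Bool ~ Bool
  unify Bool ~ Bool
  unify Bool ~ Bool
  unify Bool ~ Bool
  unify Bool ~ Bool
  unify Bool ~ Bool
  unify Int ~ Int
  unify Int ~ Int
  unify Int ~ Int
\x._ : a -> Int
  unify a -> Int ~ Bool -> b
  unify a ~ Bool
  unify Int ~ b
_ _ : Int
  unify Int ~ Int
  unify Bool ~ Bool
  unify Int ~ Int
  unify Int ~ Int
  unify Bool ~ Bool
  unify Int ~ Int
  unify Int ~ Int
  unify Int ~ Int
  unify Int ~ Int
  unify Bool ~ Bool
  unify Int ~ Int
  unify Int ~ Int
  unify Bool ~ Bool
  unify Bool ~ Bool
  unify Int ~ Int
  unify Int ~ Int
  unify Int ~ Int
  unify Int ~ Int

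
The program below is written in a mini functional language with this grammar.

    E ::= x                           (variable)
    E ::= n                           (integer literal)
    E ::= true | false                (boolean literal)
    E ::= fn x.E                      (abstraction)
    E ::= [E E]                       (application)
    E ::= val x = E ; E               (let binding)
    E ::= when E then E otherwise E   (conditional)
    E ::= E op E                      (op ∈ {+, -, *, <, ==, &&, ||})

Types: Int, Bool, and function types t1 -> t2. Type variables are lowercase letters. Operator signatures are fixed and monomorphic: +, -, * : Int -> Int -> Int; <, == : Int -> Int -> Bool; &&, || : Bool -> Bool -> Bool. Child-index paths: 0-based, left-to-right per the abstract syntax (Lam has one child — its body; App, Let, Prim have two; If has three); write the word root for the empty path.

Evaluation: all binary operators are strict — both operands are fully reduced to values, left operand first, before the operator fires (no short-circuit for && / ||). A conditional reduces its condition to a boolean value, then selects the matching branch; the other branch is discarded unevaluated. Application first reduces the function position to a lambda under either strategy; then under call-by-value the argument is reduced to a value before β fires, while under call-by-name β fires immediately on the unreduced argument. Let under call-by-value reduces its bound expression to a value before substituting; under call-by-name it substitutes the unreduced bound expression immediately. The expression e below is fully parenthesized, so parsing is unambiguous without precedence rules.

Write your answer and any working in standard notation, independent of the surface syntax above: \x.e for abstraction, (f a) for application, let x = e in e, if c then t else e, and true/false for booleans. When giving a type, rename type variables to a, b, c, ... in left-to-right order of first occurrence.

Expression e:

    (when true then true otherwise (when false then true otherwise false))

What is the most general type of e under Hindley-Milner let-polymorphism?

Working:
  unify Bool ~ Bool
  unify Bool ~ Bool
  unify Bool ~ Bool
  unify Bool ~ Bool

Answer: Bool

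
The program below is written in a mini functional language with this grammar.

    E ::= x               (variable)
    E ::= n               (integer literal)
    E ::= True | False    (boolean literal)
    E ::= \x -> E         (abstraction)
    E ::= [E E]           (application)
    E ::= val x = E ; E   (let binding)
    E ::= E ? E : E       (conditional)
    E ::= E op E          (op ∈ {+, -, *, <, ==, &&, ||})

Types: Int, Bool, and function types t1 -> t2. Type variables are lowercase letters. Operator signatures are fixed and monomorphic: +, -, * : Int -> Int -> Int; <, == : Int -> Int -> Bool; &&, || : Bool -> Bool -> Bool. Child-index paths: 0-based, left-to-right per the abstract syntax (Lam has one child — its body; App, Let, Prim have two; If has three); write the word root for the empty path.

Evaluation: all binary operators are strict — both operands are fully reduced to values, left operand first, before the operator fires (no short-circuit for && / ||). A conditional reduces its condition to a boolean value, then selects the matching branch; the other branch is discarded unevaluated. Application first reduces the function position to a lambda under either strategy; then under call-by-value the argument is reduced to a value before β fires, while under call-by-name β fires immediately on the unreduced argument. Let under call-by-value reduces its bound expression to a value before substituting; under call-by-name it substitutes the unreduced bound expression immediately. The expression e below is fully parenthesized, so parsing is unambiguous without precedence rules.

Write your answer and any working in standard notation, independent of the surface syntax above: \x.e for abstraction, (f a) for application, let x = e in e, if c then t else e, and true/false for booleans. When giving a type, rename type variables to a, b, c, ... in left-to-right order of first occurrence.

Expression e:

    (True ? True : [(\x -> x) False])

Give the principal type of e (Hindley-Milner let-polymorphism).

Working:
  unify Bool ~ Bool
x : a
\x._ : a -> a
  unify a -> a ~ Bool -> b
  unify a ~ Bool
  unify Bool ~ b
_ _ : Bool
  unify Bool ~ Bool

Answer: Bool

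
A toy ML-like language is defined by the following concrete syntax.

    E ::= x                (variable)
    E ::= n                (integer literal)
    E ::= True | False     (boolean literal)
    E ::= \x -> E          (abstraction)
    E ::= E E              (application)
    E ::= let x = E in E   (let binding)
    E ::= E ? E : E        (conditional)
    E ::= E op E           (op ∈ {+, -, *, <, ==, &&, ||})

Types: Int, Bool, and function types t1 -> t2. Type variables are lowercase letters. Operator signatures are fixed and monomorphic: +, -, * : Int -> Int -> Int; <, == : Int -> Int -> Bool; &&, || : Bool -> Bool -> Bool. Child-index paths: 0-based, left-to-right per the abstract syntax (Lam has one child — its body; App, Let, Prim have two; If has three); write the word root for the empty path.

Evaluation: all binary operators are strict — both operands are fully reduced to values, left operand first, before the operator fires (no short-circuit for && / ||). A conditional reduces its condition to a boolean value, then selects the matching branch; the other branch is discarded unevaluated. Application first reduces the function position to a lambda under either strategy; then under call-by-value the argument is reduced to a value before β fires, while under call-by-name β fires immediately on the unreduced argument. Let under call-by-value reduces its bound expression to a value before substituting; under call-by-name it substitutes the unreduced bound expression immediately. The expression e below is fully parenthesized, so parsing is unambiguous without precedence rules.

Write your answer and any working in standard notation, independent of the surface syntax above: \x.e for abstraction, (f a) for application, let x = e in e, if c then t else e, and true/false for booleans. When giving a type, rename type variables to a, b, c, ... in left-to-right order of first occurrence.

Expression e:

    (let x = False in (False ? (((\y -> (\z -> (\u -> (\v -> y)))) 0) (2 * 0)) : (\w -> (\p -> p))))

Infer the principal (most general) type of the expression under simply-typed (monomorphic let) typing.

Answer: a -> Int -> Int

Trace:
let x : Bool
  unify Bool ~ Bool
y : a
\v._ : d -> a
\u._ : c -> d -> a
\z._ : b -> c -> d -> a
\y._ : a -> b -> c -> d -> a
  unify a -> b -> c -> d -> a ~ Int -> e
  unify a ~ Int
  unify b -> c -> d -> Int ~ e
_ _ : b -> c -> d -> Int
  unify Int ~ Int
  unify Int ~ Int
  unify b -> c -> d -> Int ~ Int -> f
  unify b ~ Int
  unify c -> d -> Int ~ f
_ _ : c -> d -> Int
p : h
\p._ : h -> h
\w._ : g -> h -> h
  unify c -> d -> Int ~ g -> h -> h
  unify c ~ g
  unify d -> Int ~ h -> h
  unify d ~ h
  unify Int ~ h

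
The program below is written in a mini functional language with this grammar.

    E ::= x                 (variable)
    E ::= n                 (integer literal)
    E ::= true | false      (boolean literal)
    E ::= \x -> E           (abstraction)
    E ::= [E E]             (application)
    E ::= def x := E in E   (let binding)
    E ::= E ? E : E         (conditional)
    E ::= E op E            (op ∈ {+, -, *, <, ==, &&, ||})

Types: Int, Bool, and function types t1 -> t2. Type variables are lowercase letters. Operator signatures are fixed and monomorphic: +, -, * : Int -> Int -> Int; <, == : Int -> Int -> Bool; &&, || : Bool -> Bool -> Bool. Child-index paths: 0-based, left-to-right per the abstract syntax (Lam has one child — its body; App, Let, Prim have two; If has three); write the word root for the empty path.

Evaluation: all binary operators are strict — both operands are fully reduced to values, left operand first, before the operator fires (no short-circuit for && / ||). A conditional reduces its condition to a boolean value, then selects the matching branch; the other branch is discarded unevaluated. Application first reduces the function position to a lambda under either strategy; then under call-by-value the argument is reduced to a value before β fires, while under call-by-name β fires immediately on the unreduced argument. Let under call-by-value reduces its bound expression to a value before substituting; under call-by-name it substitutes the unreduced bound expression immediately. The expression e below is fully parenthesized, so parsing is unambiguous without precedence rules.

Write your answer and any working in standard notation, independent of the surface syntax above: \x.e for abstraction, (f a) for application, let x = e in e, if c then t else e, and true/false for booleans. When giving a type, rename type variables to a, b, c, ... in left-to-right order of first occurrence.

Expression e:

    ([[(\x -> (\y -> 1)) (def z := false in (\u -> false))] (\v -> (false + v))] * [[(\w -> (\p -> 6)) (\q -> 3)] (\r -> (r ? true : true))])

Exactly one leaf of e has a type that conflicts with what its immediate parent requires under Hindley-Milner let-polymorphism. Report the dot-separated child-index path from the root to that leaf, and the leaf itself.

Answer: 0.1.0.0 : false

Trace:
\y._ : b -> Int
\x._ : a -> b -> Int
let z : Bool
\u._ : c -> Bool
  unify a -> b -> Int ~ (c -> Bool) -> d
  unify a ~ c -> Bool
  unify b -> Int ~ d
_ _ : b -> Int
  unify Bool ~ Int
  FAIL: mismatch Bool ~ Int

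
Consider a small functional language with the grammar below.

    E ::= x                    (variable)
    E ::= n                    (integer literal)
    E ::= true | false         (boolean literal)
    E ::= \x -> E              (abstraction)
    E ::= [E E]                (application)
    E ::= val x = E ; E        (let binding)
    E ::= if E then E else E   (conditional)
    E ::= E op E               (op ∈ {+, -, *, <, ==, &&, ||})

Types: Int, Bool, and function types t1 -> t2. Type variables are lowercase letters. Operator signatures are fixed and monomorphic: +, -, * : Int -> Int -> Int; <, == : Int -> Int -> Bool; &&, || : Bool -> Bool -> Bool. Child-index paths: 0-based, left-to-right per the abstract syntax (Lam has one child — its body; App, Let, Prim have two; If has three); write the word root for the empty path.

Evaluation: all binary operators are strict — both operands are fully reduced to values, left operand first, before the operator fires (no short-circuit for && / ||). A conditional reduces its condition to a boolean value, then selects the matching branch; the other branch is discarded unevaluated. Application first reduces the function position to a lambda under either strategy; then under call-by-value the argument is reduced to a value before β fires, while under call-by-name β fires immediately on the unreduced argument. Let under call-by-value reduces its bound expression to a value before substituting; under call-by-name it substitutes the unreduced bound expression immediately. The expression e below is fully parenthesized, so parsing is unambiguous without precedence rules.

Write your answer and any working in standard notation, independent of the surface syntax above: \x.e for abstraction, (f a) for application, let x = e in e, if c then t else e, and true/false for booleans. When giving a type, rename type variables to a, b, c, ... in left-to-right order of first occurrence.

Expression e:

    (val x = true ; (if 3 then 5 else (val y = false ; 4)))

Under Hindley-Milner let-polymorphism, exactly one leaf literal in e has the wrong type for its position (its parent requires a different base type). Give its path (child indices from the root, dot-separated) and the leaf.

Derivation:
let x : Bool
  unify Int ~ Bool
  FAIL: mismatch Int ~ Bool

Answer: 1.0 : 3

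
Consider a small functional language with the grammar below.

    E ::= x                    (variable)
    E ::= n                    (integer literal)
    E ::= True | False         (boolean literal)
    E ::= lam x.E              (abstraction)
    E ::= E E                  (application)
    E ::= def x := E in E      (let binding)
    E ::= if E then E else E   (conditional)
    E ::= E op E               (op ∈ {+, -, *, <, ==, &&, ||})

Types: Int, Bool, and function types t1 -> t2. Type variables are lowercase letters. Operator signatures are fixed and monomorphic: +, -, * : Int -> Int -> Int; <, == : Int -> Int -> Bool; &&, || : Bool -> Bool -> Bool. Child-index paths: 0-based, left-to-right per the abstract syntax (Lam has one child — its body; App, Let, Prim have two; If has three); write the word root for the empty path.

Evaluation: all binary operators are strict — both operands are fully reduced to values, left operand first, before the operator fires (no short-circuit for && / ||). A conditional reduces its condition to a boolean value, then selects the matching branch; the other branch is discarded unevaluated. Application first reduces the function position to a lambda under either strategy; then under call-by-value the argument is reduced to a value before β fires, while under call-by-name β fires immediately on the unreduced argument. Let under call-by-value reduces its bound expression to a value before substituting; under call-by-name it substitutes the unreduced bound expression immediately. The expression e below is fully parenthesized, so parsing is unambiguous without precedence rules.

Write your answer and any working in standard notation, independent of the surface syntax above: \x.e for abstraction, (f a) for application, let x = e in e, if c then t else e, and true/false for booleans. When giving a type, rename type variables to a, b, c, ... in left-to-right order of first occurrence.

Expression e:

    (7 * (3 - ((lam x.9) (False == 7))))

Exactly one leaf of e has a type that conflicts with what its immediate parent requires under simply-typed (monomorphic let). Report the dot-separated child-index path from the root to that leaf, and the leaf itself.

Trace:
  unify Int ~ Int
  unify Int ~ Int
\x._ : a -> Int
  unify Bool ~ Int
  FAIL: mismatch Bool ~ Int

Answer: 1.1.1.0 : false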